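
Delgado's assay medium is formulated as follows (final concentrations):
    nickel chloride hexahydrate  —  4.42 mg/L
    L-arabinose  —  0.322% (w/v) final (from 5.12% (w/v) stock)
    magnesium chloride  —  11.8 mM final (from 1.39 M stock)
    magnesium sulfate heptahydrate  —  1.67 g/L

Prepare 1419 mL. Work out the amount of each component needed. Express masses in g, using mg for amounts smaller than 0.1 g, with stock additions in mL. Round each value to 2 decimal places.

Target volume = 1419 mL = 1.419 L.
nickel chloride hexahydrate: 4.42 mg/L × 1.419 L = 6.27 mg
L-arabinose: V = C2·V2/C1 = 0.322% ÷ 5.12% × 1419 mL = 89.24 mL
magnesium chloride: dilute stock: 11.8 mM × 1419 mL ÷ 1390 mM = 12.05 mL
magnesium sulfate heptahydrate: 1.67 g/L × 1.419 L = 2.37 g

nickel chloride hexahydrate 6.27 mg; L-arabinose 89.24 mL; magnesium chloride 12.05 mL; magnesium sulfate heptahydrate 2.37 g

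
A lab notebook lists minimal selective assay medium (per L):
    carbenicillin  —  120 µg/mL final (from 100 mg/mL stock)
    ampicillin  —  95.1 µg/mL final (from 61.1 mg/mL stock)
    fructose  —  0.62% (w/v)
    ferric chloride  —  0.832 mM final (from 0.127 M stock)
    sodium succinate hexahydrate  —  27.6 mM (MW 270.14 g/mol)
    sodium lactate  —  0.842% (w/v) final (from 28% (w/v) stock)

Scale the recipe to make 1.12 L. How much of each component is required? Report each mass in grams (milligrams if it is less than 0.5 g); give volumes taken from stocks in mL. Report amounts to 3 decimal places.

Scale factor relative to 1 L: 1.12.
carbenicillin: C1V1 = C2V2 → 120 µg/mL × 1120 mL ÷ 100000 µg/mL = 1.344 mL
ampicillin: C1V1 = C2V2 → 95.1 µg/mL × 1120 mL ÷ 61100 µg/mL = 1.743 mL
fructose: 0.62% w/v = 6.2 g/L → 6.2 × 1.12 L = 6.944 g
ferric chloride: C1V1 = C2V2 → 0.832 mM × 1120 mL ÷ 127 mM = 7.337 mL
sodium succinate hexahydrate: 27.6 mmol/L × 270.14 g/mol × 1.12 L ÷ 1000 = 8.351 g
sodium lactate: V = C2·V2/C1 = 0.842% ÷ 28% × 1120 mL = 33.680 mL

carbenicillin 1.344 mL; ampicillin 1.743 mL; fructose 6.944 g; ferric chloride 7.337 mL; sodium succinate hexahydrate 8.351 g; sodium lactate 33.680 mL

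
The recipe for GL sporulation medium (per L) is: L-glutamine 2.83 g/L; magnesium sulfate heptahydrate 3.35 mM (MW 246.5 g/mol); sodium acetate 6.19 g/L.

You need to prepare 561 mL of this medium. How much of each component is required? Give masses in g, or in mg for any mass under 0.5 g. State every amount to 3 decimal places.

L-glutamine 1.588 g; magnesium sulfate heptahydrate 463.260 mg; sodium acetate 3.473 g

Working volume: 561 mL = 0.561 L.
L-glutamine: 2.83 g/L × 0.561 L = 1.588 g
magnesium sulfate heptahydrate: 3.35 mmol/L × 246.5 mg/mmol × 0.561 L = 463.260 mg
sodium acetate: 6.19 g/L × 0.561 L = 3.473 g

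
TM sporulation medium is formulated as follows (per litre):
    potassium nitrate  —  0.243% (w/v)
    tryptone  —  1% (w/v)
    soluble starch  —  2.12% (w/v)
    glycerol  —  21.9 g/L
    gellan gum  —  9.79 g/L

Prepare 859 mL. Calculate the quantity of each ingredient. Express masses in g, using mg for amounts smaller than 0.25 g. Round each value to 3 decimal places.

potassium nitrate 2.087 g; tryptone 8.590 g; soluble starch 18.211 g; glycerol 18.812 g; gellan gum 8.410 g

Scale factor relative to 1 L: 0.859.
potassium nitrate: 0.243 g per 100 mL × 859 mL ÷ 100 = 2.087 g
tryptone: 1% w/v = 10 g/L → 10 × 0.859 L = 8.590 g
soluble starch: 2.12% w/v = 21.2 g/L → 21.2 × 0.859 L = 18.211 g
glycerol: 21.9 g/L × 0.859 L = 18.812 g
gellan gum: 9.79 g/L × 0.859 L = 8.410 g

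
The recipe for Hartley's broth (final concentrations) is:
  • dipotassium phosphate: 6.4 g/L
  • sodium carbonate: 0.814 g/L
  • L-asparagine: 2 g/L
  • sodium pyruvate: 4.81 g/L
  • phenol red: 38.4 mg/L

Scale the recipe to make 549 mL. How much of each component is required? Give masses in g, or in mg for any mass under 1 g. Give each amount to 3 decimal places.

Working volume: 549 mL = 0.549 L.
dipotassium phosphate: 6.4 g/L × 0.549 L = 3.514 g
sodium carbonate: 0.814 g/L × 0.549 L = 0.446886 g = 446.886 mg
L-asparagine: 2 g/L × 0.549 L = 1.098 g
sodium pyruvate: 4.81 g/L × 0.549 L = 2.641 g
phenol red: 38.4 mg/L × 0.549 L = 21.082 mg

dipotassium phosphate 3.514 g; sodium carbonate 446.886 mg; L-asparagine 1.098 g; sodium pyruvate 2.641 g; phenol red 21.082 mg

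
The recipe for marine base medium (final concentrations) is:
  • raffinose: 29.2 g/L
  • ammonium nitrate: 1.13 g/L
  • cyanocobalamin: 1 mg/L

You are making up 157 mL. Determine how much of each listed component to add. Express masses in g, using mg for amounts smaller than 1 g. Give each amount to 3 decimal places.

Scale factor relative to 1 L: 0.157.
raffinose: 29.2 g/L × 0.157 L = 4.584 g
ammonium nitrate: 1.13 g/L × 0.157 L = 0.17741 g = 177.410 mg
cyanocobalamin: 1 mg/L × 0.157 L = 0.157 mg

raffinose 4.584 g; ammonium nitrate 177.410 mg; cyanocobalamin 0.157 mg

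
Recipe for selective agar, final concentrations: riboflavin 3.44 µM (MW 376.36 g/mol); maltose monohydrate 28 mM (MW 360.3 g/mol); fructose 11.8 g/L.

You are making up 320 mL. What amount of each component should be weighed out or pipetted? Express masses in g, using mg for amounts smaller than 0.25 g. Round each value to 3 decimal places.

riboflavin 0.414 mg; maltose monohydrate 3.228 g; fructose 3.776 g

Working volume: 320 mL = 0.32 L.
riboflavin: 3.44 µmol/L × 376.36 g/mol × 0.32 L ÷ 1000 = 0.414 mg
maltose monohydrate: 28 mmol/L × 360.3 g/mol × 0.32 L ÷ 1000 = 3.228 g
fructose: 11.8 g/L × 0.32 L = 3.776 g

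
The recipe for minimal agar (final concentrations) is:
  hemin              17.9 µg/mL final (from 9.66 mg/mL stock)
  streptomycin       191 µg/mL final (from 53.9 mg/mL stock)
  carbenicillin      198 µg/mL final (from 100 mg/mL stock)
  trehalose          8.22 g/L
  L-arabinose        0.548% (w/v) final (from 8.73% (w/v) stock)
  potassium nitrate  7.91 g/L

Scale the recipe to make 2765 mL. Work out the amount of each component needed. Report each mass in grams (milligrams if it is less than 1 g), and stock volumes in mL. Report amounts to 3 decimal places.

Target volume = 2765 mL = 2.765 L.
hemin: V = C2·V2/C1 = 17.9 µg/mL × 2765 mL ÷ 9660 µg/mL = 5.124 mL
streptomycin: dilute stock: 191 µg/mL × 2765 mL ÷ 53900 µg/mL = 9.798 mL
carbenicillin: V = C2·V2/C1 = 198 µg/mL × 2765 mL ÷ 100000 µg/mL = 5.475 mL
trehalose: 8.22 g/L × 2.765 L = 22.728 g
L-arabinose: V = C2·V2/C1 = 0.548% ÷ 8.73% × 2765 mL = 173.565 mL
potassium nitrate: 7.91 g/L × 2.765 L = 21.871 g

hemin 5.124 mL; streptomycin 9.798 mL; carbenicillin 5.475 mL; trehalose 22.728 g; L-arabinose 173.565 mL; potassium nitrate 21.871 g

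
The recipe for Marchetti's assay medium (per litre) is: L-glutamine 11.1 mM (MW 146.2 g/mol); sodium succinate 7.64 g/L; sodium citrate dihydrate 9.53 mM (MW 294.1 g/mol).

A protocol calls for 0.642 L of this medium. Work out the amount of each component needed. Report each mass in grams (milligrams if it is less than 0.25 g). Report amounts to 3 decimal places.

Scale factor relative to 1 L: 0.642.
L-glutamine: 11.1 mmol/L × 146.2 g/mol × 0.642 L ÷ 1000 = 1.042 g
sodium succinate: 7.64 g/L × 0.642 L = 4.905 g
sodium citrate dihydrate: 9.53 mmol/L × 294.1 g/mol × 0.642 L ÷ 1000 = 1.799 g

L-glutamine 1.042 g; sodium succinate 4.905 g; sodium citrate dihydrate 1.799 g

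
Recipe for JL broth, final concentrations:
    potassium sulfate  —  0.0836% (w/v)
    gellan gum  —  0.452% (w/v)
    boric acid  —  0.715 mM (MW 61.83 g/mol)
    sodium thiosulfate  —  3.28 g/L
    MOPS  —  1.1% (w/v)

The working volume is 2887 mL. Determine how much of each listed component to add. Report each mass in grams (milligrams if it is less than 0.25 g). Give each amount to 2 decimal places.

Target volume = 2887 mL = 2.887 L.
potassium sulfate: 0.0836 g per 100 mL × 2887 mL ÷ 100 = 2.41 g
gellan gum: 0.452 g per 100 mL × 2887 mL ÷ 100 = 13.05 g
boric acid: 0.715 mmol/L × 61.83 mg/mmol × 2.887 L = 127.63 mg
sodium thiosulfate: 3.28 g/L × 2.887 L = 9.47 g
MOPS: 1.1% w/v = 11 g/L → 11 × 2.887 L = 31.76 g

potassium sulfate 2.41 g; gellan gum 13.05 g; boric acid 127.63 mg; sodium thiosulfate 9.47 g; MOPS 31.76 g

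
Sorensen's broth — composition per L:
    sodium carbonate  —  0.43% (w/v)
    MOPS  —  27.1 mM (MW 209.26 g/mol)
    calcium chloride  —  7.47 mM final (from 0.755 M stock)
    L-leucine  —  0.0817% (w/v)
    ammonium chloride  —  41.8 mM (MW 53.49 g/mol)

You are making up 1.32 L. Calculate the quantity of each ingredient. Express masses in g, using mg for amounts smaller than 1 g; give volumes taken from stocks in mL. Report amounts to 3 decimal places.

sodium carbonate 5.676 g; MOPS 7.486 g; calcium chloride 13.060 mL; L-leucine 1.078 g; ammonium chloride 2.951 g

Scale factor relative to 1 L: 1.32.
sodium carbonate: 0.43 g per 100 mL × 1320 mL ÷ 100 = 5.676 g
MOPS: 27.1 mmol/L × 209.26 g/mol × 1.32 L ÷ 1000 = 7.486 g
calcium chloride: V = C2·V2/C1 = 7.47 mM × 1320 mL ÷ 755 mM = 13.060 mL
L-leucine: 0.0817% w/v = 0.817 g/L → 0.817 × 1.32 L = 1.078 g
ammonium chloride: 41.8 mmol/L × 53.49 g/mol × 1.32 L ÷ 1000 = 2.951 g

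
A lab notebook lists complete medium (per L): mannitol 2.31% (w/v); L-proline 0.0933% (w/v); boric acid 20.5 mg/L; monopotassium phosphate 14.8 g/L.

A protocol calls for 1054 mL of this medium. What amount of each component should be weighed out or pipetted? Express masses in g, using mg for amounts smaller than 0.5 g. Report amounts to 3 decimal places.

mannitol 24.347 g; L-proline 0.983 g; boric acid 21.607 mg; monopotassium phosphate 15.599 g

Scale factor relative to 1 L: 1.054.
mannitol: 2.31 g per 100 mL × 1054 mL ÷ 100 = 24.347 g
L-proline: 0.0933% w/v = 0.933 g/L → 0.933 × 1.054 L = 0.983 g
boric acid: 20.5 mg/L × 1.054 L = 21.607 mg
monopotassium phosphate: 14.8 g/L × 1.054 L = 15.599 g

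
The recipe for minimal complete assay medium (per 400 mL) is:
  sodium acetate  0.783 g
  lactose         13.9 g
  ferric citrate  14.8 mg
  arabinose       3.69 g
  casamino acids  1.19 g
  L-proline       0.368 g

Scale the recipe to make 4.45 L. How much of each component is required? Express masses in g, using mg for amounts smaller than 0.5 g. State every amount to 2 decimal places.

Scale factor = 4450 mL / 400 mL = 11.125.
sodium acetate: 0.783 g × (4450 mL / 400 mL) = 8.71 g
lactose: 13.9 g × (4450 mL / 400 mL) = 154.64 g
ferric citrate: 14.8 mg × (4450 mL / 400 mL) = 164.65 mg
arabinose: 3.69 g × (4450 mL / 400 mL) = 41.05 g
casamino acids: 1.19 g × (4450 mL / 400 mL) = 13.24 g
L-proline: 0.368 g × (4450 mL / 400 mL) = 4.09 g

sodium acetate 8.71 g; lactose 154.64 g; ferric citrate 164.65 mg; arabinose 41.05 g; casamino acids 13.24 g; L-proline 4.09 g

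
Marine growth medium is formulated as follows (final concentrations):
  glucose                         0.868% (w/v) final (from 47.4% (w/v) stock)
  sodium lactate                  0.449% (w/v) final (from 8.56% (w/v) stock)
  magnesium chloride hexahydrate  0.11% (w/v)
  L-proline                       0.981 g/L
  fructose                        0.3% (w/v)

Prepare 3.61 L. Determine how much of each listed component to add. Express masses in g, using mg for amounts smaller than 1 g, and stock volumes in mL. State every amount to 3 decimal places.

Working volume: 3.61 L.
glucose: C1V1 = C2V2 → 0.868% ÷ 47.4% × 3610 mL = 66.107 mL
sodium lactate: dilute stock: 0.449% ÷ 8.56% × 3610 mL = 189.356 mL
magnesium chloride hexahydrate: 0.11% w/v = 1.1 g/L → 1.1 × 3.61 L = 3.971 g
L-proline: 0.981 g/L × 3.61 L = 3.541 g
fructose: 0.3 g per 100 mL × 3610 mL ÷ 100 = 10.830 g

glucose 66.107 mL; sodium lactate 189.356 mL; magnesium chloride hexahydrate 3.971 g; L-proline 3.541 g; fructose 10.830 g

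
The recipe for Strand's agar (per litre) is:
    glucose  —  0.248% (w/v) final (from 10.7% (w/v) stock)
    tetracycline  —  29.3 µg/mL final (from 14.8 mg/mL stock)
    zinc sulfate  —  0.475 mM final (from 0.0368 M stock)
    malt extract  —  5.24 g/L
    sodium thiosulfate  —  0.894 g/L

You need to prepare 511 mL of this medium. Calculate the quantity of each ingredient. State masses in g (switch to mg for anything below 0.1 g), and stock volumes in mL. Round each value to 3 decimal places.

Scale factor relative to 1 L: 0.511.
glucose: V = C2·V2/C1 = 0.248% ÷ 10.7% × 511 mL = 11.844 mL
tetracycline: V = C2·V2/C1 = 29.3 µg/mL × 511 mL ÷ 14800 µg/mL = 1.012 mL
zinc sulfate: V = C2·V2/C1 = 0.475 mM × 511 mL ÷ 36.8 mM = 6.596 mL
malt extract: 5.24 g/L × 0.511 L = 2.678 g
sodium thiosulfate: 0.894 g/L × 0.511 L = 0.457 g

glucose 11.844 mL; tetracycline 1.012 mL; zinc sulfate 6.596 mL; malt extract 2.678 g; sodium thiosulfate 0.457 g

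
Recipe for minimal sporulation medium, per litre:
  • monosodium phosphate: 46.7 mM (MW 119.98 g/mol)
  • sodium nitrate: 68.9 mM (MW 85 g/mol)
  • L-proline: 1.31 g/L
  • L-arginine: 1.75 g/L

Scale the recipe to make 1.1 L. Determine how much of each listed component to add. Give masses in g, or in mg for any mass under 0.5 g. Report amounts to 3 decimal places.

monosodium phosphate 6.163 g; sodium nitrate 6.442 g; L-proline 1.441 g; L-arginine 1.925 g

Working volume: 1.1 L.
monosodium phosphate: 46.7 mmol/L × 119.98 g/mol × 1.1 L ÷ 1000 = 6.163 g
sodium nitrate: 68.9 mmol/L × 85 g/mol × 1.1 L ÷ 1000 = 6.442 g
L-proline: 1.31 g/L × 1.1 L = 1.441 g
L-arginine: 1.75 g/L × 1.1 L = 1.925 g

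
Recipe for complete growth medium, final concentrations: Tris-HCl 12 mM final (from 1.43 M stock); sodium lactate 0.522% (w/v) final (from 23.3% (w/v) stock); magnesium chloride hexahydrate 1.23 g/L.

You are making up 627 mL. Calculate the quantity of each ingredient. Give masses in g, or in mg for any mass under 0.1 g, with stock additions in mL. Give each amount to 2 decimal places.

Working volume: 627 mL = 0.627 L.
Tris-HCl: V = C2·V2/C1 = 12 mM × 627 mL ÷ 1430 mM = 5.26 mL
sodium lactate: C1V1 = C2V2 → 0.522% ÷ 23.3% × 627 mL = 14.05 mL
magnesium chloride hexahydrate: 1.23 g/L × 0.627 L = 0.77 g

Tris-HCl 5.26 mL; sodium lactate 14.05 mL; magnesium chloride hexahydrate 0.77 g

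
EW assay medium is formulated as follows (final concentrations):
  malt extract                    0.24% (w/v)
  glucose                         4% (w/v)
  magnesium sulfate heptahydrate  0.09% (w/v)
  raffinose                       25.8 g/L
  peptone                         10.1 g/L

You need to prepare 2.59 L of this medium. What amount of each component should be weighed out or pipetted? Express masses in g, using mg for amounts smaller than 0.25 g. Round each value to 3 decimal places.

malt extract 6.216 g; glucose 103.600 g; magnesium sulfate heptahydrate 2.331 g; raffinose 66.822 g; peptone 26.159 g

Working volume: 2.59 L.
malt extract: 0.24% w/v = 2.4 g/L → 2.4 × 2.59 L = 6.216 g
glucose: 4% w/v = 40 g/L → 40 × 2.59 L = 103.600 g
magnesium sulfate heptahydrate: 0.09% w/v = 0.9 g/L → 0.9 × 2.59 L = 2.331 g
raffinose: 25.8 g/L × 2.59 L = 66.822 g
peptone: 10.1 g/L × 2.59 L = 26.159 g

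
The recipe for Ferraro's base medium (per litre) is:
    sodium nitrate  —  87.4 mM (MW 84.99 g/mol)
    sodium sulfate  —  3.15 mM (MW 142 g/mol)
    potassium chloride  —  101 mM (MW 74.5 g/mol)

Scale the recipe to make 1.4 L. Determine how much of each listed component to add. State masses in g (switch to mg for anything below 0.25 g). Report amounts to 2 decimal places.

sodium nitrate 10.40 g; sodium sulfate 0.63 g; potassium chloride 10.53 g

Working volume: 1.4 L.
sodium nitrate: 87.4 mmol/L × 84.99 g/mol × 1.4 L ÷ 1000 = 10.40 g
sodium sulfate: 3.15 mmol/L × 142 g/mol × 1.4 L ÷ 1000 = 0.63 g
potassium chloride: 101 mmol/L × 74.5 g/mol × 1.4 L ÷ 1000 = 10.53 g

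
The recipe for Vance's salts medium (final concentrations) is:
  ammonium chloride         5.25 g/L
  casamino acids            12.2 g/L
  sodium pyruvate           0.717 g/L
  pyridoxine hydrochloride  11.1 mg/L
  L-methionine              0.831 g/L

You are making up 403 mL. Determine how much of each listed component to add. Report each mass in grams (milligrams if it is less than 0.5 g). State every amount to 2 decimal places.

ammonium chloride 2.12 g; casamino acids 4.92 g; sodium pyruvate 288.95 mg; pyridoxine hydrochloride 4.47 mg; L-methionine 334.89 mg

Scale factor relative to 1 L: 0.403.
ammonium chloride: 5.25 g/L × 0.403 L = 2.12 g
casamino acids: 12.2 g/L × 0.403 L = 4.92 g
sodium pyruvate: 0.717 g/L × 0.403 L = 0.288951 g = 288.95 mg
pyridoxine hydrochloride: 11.1 mg/L × 0.403 L = 4.47 mg
L-methionine: 0.831 g/L × 0.403 L = 0.334893 g = 334.89 mg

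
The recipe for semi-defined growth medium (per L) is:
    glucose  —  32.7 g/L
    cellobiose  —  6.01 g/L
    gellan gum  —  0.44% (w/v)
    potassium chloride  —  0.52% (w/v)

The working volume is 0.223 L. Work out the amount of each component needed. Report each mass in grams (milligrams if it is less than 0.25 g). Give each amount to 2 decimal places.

Working volume: 0.223 L.
glucose: 32.7 g/L × 0.223 L = 7.29 g
cellobiose: 6.01 g/L × 0.223 L = 1.34 g
gellan gum: 0.44 g per 100 mL × 223 mL ÷ 100 = 0.98 g
potassium chloride: 0.52% w/v = 5.2 g/L → 5.2 × 0.223 L = 1.16 g

glucose 7.29 g; cellobiose 1.34 g; gellan gum 0.98 g; potassium chloride 1.16 g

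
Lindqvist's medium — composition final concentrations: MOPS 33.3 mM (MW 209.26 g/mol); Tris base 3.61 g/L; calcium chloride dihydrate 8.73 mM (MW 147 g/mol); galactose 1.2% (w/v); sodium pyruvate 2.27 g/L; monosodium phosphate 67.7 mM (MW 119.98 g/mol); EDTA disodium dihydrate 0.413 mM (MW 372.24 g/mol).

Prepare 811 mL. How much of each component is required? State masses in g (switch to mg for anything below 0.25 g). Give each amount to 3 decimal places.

MOPS 5.651 g; Tris base 2.928 g; calcium chloride dihydrate 1.041 g; galactose 9.732 g; sodium pyruvate 1.841 g; monosodium phosphate 6.587 g; EDTA disodium dihydrate 124.679 mg

Working volume: 811 mL = 0.811 L.
MOPS: 33.3 mmol/L × 209.26 g/mol × 0.811 L ÷ 1000 = 5.651 g
Tris base: 3.61 g/L × 0.811 L = 2.928 g
calcium chloride dihydrate: 8.73 mmol/L × 147 g/mol × 0.811 L ÷ 1000 = 1.041 g
galactose: 1.2% w/v = 12 g/L → 12 × 0.811 L = 9.732 g
sodium pyruvate: 2.27 g/L × 0.811 L = 1.841 g
monosodium phosphate: 67.7 mmol/L × 119.98 g/mol × 0.811 L ÷ 1000 = 6.587 g
EDTA disodium dihydrate: 0.413 mmol/L × 372.24 mg/mmol × 0.811 L = 124.679 mg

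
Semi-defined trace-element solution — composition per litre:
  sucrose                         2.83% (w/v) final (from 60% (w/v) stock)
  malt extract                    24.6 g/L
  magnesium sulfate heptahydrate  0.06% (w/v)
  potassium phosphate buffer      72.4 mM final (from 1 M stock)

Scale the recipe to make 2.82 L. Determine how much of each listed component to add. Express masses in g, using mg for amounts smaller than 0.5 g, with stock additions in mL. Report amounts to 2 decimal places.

sucrose 133.01 mL; malt extract 69.37 g; magnesium sulfate heptahydrate 1.69 g; potassium phosphate buffer 204.17 mL

Scale factor relative to 1 L: 2.82.
sucrose: V = C2·V2/C1 = 2.83% ÷ 60% × 2820 mL = 133.01 mL
malt extract: 24.6 g/L × 2.82 L = 69.37 g
magnesium sulfate heptahydrate: 0.06 g per 100 mL × 2820 mL ÷ 100 = 1.69 g
potassium phosphate buffer: C1V1 = C2V2 → 72.4 mM × 2820 mL ÷ 1000 mM = 204.17 mL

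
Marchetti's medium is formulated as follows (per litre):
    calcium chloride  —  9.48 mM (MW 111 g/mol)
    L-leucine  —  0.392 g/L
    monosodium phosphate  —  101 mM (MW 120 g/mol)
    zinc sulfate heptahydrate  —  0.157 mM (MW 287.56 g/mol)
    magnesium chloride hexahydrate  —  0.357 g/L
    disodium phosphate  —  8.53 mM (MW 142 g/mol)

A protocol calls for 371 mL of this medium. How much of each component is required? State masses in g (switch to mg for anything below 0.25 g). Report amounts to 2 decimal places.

calcium chloride 0.39 g; L-leucine 145.43 mg; monosodium phosphate 4.50 g; zinc sulfate heptahydrate 16.75 mg; magnesium chloride hexahydrate 132.45 mg; disodium phosphate 0.45 g

Target volume = 371 mL = 0.371 L.
calcium chloride: 9.48 mmol/L × 111 g/mol × 0.371 L ÷ 1000 = 0.39 g
L-leucine: 0.392 g/L × 0.371 L = 0.145432 g = 145.43 mg
monosodium phosphate: 101 mmol/L × 120 g/mol × 0.371 L ÷ 1000 = 4.50 g
zinc sulfate heptahydrate: 0.157 mmol/L × 287.56 mg/mmol × 0.371 L = 16.75 mg
magnesium chloride hexahydrate: 0.357 g/L × 0.371 L = 0.132447 g = 132.45 mg
disodium phosphate: 8.53 mmol/L × 142 g/mol × 0.371 L ÷ 1000 = 0.45 g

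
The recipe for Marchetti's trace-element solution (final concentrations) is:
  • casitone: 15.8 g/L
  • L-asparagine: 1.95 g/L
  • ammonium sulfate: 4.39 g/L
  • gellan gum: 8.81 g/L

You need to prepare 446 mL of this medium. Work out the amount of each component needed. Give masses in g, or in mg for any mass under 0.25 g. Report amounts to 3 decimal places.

Working volume: 446 mL = 0.446 L.
casitone: 15.8 g/L × 0.446 L = 7.047 g
L-asparagine: 1.95 g/L × 0.446 L = 0.870 g
ammonium sulfate: 4.39 g/L × 0.446 L = 1.958 g
gellan gum: 8.81 g/L × 0.446 L = 3.929 g

casitone 7.047 g; L-asparagine 0.870 g; ammonium sulfate 1.958 g; gellan gum 3.929 g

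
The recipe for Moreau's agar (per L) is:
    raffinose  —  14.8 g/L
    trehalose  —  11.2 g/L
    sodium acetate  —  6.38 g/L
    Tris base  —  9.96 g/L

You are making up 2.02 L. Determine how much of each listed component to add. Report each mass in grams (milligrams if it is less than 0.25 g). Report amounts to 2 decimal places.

raffinose 29.90 g; trehalose 22.62 g; sodium acetate 12.89 g; Tris base 20.12 g

Working volume: 2.02 L.
raffinose: 14.8 g/L × 2.02 L = 29.90 g
trehalose: 11.2 g/L × 2.02 L = 22.62 g
sodium acetate: 6.38 g/L × 2.02 L = 12.89 g
Tris base: 9.96 g/L × 2.02 L = 20.12 g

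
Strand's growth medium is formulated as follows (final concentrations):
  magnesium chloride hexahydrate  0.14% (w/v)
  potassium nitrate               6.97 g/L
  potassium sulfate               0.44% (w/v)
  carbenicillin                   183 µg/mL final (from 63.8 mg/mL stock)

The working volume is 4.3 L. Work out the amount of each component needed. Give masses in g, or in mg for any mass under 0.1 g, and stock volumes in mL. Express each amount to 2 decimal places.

Working volume: 4.3 L.
magnesium chloride hexahydrate: 0.14 g per 100 mL × 4300 mL ÷ 100 = 6.02 g
potassium nitrate: 6.97 g/L × 4.3 L = 29.97 g
potassium sulfate: 0.44% w/v = 4.4 g/L → 4.4 × 4.3 L = 18.92 g
carbenicillin: C1V1 = C2V2 → 183 µg/mL × 4300 mL ÷ 63800 µg/mL = 12.33 mL

magnesium chloride hexahydrate 6.02 g; potassium nitrate 29.97 g; potassium sulfate 18.92 g; carbenicillin 12.33 mL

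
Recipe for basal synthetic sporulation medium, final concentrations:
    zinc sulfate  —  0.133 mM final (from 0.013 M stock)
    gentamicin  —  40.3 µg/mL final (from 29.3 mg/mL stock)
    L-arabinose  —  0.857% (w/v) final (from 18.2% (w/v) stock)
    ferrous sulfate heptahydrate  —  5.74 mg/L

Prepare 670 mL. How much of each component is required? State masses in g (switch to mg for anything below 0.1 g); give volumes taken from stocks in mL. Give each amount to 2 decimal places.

Scale factor relative to 1 L: 0.67.
zinc sulfate: V = C2·V2/C1 = 0.133 mM × 670 mL ÷ 13 mM = 6.85 mL
gentamicin: V = C2·V2/C1 = 40.3 µg/mL × 670 mL ÷ 29300 µg/mL = 0.92 mL
L-arabinose: V = C2·V2/C1 = 0.857% ÷ 18.2% × 670 mL = 31.55 mL
ferrous sulfate heptahydrate: 5.74 mg/L × 0.67 L = 3.85 mg

zinc sulfate 6.85 mL; gentamicin 0.92 mL; L-arabinose 31.55 mL; ferrous sulfate heptahydrate 3.85 mg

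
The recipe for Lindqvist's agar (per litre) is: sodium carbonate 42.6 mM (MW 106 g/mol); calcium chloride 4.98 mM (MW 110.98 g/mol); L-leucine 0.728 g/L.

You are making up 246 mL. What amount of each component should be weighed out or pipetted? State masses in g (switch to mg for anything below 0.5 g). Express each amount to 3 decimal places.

Target volume = 246 mL = 0.246 L.
sodium carbonate: 42.6 mmol/L × 106 g/mol × 0.246 L ÷ 1000 = 1.111 g
calcium chloride: 4.98 mmol/L × 110.98 mg/mmol × 0.246 L = 135.959 mg
L-leucine: 0.728 g/L × 0.246 L = 0.179088 g = 179.088 mg

sodium carbonate 1.111 g; calcium chloride 135.959 mg; L-leucine 179.088 mg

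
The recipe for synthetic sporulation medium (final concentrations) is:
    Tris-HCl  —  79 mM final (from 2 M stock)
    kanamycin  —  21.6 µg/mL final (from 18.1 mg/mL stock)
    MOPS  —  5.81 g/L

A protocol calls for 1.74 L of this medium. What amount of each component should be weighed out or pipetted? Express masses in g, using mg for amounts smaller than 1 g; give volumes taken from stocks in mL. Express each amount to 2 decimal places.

Tris-HCl 68.73 mL; kanamycin 2.08 mL; MOPS 10.11 g

Scale factor relative to 1 L: 1.74.
Tris-HCl: V = C2·V2/C1 = 79 mM × 1740 mL ÷ 2000 mM = 68.73 mL
kanamycin: C1V1 = C2V2 → 21.6 µg/mL × 1740 mL ÷ 18100 µg/mL = 2.08 mL
MOPS: 5.81 g/L × 1.74 L = 10.11 g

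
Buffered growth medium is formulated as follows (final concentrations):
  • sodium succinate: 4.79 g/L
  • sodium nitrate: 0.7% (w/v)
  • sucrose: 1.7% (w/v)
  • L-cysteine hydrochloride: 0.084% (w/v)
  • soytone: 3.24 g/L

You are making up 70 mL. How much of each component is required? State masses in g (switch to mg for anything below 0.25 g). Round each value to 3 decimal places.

Target volume = 70 mL = 0.07 L.
sodium succinate: 4.79 g/L × 0.07 L = 0.335 g
sodium nitrate: 0.7 g per 100 mL × 70 mL ÷ 100 = 0.490 g
sucrose: 1.7 g per 100 mL × 70 mL ÷ 100 = 1.190 g
L-cysteine hydrochloride: 0.084 g per 100 mL × 70 mL ÷ 100 = 0.0588 g = 58.800 mg
soytone: 3.24 g/L × 0.07 L = 0.2268 g = 226.800 mg

sodium succinate 0.335 g; sodium nitrate 0.490 g; sucrose 1.190 g; L-cysteine hydrochloride 58.800 mg; soytone 226.800 mg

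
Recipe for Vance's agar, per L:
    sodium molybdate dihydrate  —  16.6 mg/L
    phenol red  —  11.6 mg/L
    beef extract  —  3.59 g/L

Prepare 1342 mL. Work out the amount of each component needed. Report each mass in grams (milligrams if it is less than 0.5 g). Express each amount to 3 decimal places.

Target volume = 1342 mL = 1.342 L.
sodium molybdate dihydrate: 16.6 mg/L × 1.342 L = 22.277 mg
phenol red: 11.6 mg/L × 1.342 L = 15.567 mg
beef extract: 3.59 g/L × 1.342 L = 4.818 g

sodium molybdate dihydrate 22.277 mg; phenol red 15.567 mg; beef extract 4.818 g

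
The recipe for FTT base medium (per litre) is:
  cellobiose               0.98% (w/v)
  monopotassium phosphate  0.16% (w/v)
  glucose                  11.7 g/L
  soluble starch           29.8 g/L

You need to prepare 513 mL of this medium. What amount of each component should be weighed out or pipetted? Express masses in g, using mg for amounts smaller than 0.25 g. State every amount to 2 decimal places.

Working volume: 513 mL = 0.513 L.
cellobiose: 0.98 g per 100 mL × 513 mL ÷ 100 = 5.03 g
monopotassium phosphate: 0.16 g per 100 mL × 513 mL ÷ 100 = 0.82 g
glucose: 11.7 g/L × 0.513 L = 6.00 g
soluble starch: 29.8 g/L × 0.513 L = 15.29 g

cellobiose 5.03 g; monopotassium phosphate 0.82 g; glucose 6.00 g; soluble starch 15.29 g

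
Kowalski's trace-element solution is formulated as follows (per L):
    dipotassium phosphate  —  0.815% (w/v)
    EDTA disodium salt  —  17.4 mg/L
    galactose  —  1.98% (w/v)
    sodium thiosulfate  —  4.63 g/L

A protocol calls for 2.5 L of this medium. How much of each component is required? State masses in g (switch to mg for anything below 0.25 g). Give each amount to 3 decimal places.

dipotassium phosphate 20.375 g; EDTA disodium salt 43.500 mg; galactose 49.500 g; sodium thiosulfate 11.575 g

Scale factor relative to 1 L: 2.5.
dipotassium phosphate: 0.815% w/v = 8.15 g/L → 8.15 × 2.5 L = 20.375 g
EDTA disodium salt: 17.4 mg/L × 2.5 L = 43.500 mg
galactose: 1.98 g per 100 mL × 2500 mL ÷ 100 = 49.500 g
sodium thiosulfate: 4.63 g/L × 2.5 L = 11.575 g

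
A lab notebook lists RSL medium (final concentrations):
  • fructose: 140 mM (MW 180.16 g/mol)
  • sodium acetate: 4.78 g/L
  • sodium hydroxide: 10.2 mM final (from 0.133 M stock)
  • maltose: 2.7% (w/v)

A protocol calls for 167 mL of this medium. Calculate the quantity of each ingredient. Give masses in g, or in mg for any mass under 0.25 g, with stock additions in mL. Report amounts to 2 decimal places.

Working volume: 167 mL = 0.167 L.
fructose: 140 mmol/L × 180.16 g/mol × 0.167 L ÷ 1000 = 4.21 g
sodium acetate: 4.78 g/L × 0.167 L = 0.80 g
sodium hydroxide: dilute stock: 10.2 mM × 167 mL ÷ 133 mM = 12.81 mL
maltose: 2.7% w/v = 27 g/L → 27 × 0.167 L = 4.51 g

fructose 4.21 g; sodium acetate 0.80 g; sodium hydroxide 12.81 mL; maltose 4.51 g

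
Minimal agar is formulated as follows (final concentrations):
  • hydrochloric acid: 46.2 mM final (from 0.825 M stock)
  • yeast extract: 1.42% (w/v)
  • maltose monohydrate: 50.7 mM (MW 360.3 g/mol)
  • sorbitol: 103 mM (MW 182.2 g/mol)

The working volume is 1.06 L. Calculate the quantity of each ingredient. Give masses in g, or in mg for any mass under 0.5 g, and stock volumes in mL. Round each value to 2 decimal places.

hydrochloric acid 59.36 mL; yeast extract 15.05 g; maltose monohydrate 19.36 g; sorbitol 19.89 g

Scale factor relative to 1 L: 1.06.
hydrochloric acid: C1V1 = C2V2 → 46.2 mM × 1060 mL ÷ 825 mM = 59.36 mL
yeast extract: 1.42 g per 100 mL × 1060 mL ÷ 100 = 15.05 g
maltose monohydrate: 50.7 mmol/L × 360.3 g/mol × 1.06 L ÷ 1000 = 19.36 g
sorbitol: 103 mmol/L × 182.2 g/mol × 1.06 L ÷ 1000 = 19.89 g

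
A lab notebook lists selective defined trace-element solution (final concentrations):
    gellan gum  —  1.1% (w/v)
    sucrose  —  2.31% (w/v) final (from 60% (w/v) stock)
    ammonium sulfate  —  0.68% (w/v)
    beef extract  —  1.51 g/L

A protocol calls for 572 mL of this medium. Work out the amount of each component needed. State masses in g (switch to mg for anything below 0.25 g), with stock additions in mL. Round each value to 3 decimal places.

Working volume: 572 mL = 0.572 L.
gellan gum: 1.1% w/v = 11 g/L → 11 × 0.572 L = 6.292 g
sucrose: dilute stock: 2.31% ÷ 60% × 572 mL = 22.022 mL
ammonium sulfate: 0.68% w/v = 6.8 g/L → 6.8 × 0.572 L = 3.890 g
beef extract: 1.51 g/L × 0.572 L = 0.864 g

gellan gum 6.292 g; sucrose 22.022 mL; ammonium sulfate 3.890 g; beef extract 0.864 g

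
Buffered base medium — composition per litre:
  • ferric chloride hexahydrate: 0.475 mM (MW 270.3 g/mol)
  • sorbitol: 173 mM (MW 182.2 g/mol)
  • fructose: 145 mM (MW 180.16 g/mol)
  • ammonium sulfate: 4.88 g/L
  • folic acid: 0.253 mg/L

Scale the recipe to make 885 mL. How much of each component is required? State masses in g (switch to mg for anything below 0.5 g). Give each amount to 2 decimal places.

Working volume: 885 mL = 0.885 L.
ferric chloride hexahydrate: 0.475 mmol/L × 270.3 mg/mmol × 0.885 L = 113.63 mg
sorbitol: 173 mmol/L × 182.2 g/mol × 0.885 L ÷ 1000 = 27.90 g
fructose: 145 mmol/L × 180.16 g/mol × 0.885 L ÷ 1000 = 23.12 g
ammonium sulfate: 4.88 g/L × 0.885 L = 4.32 g
folic acid: 0.253 mg/L × 0.885 L = 0.22 mg

ferric chloride hexahydrate 113.63 mg; sorbitol 27.90 g; fructose 23.12 g; ammonium sulfate 4.32 g; folic acid 0.22 mg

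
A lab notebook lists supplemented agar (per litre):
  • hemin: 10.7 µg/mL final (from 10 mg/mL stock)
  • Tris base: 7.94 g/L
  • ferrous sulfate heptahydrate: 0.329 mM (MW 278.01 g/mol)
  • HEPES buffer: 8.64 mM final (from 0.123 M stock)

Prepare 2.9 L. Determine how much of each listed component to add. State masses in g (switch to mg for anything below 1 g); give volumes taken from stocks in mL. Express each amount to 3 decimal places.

hemin 3.103 mL; Tris base 23.026 g; ferrous sulfate heptahydrate 265.249 mg; HEPES buffer 203.707 mL

Scale factor relative to 1 L: 2.9.
hemin: C1V1 = C2V2 → 10.7 µg/mL × 2900 mL ÷ 10000 µg/mL = 3.103 mL
Tris base: 7.94 g/L × 2.9 L = 23.026 g
ferrous sulfate heptahydrate: 0.329 mmol/L × 278.01 mg/mmol × 2.9 L = 265.249 mg
HEPES buffer: dilute stock: 8.64 mM × 2900 mL ÷ 123 mM = 203.707 mL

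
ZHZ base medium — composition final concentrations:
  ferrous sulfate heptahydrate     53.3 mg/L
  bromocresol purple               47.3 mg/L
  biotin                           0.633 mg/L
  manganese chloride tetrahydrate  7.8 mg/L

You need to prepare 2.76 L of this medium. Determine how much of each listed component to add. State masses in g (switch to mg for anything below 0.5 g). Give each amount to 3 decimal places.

ferrous sulfate heptahydrate 147.108 mg; bromocresol purple 130.548 mg; biotin 1.747 mg; manganese chloride tetrahydrate 21.528 mg

Scale factor relative to 1 L: 2.76.
ferrous sulfate heptahydrate: 53.3 mg/L × 2.76 L = 147.108 mg
bromocresol purple: 47.3 mg/L × 2.76 L = 130.548 mg
biotin: 0.633 mg/L × 2.76 L = 1.747 mg
manganese chloride tetrahydrate: 7.8 mg/L × 2.76 L = 21.528 mg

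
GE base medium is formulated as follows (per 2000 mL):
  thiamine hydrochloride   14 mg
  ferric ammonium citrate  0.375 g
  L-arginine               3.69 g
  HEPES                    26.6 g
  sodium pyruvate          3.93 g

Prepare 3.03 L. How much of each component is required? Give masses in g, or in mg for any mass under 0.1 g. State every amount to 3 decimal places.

Scale factor = 3030 mL / 2000 mL = 1.515.
thiamine hydrochloride: 14 mg × (3030 mL / 2000 mL) = 21.210 mg
ferric ammonium citrate: 0.375 g × (3030 mL / 2000 mL) = 0.568 g
L-arginine: 3.69 g × (3030 mL / 2000 mL) = 5.590 g
HEPES: 26.6 g × (3030 mL / 2000 mL) = 40.299 g
sodium pyruvate: 3.93 g × (3030 mL / 2000 mL) = 5.954 g

thiamine hydrochloride 21.210 mg; ferric ammonium citrate 0.568 g; L-arginine 5.590 g; HEPES 40.299 g; sodium pyruvate 5.954 g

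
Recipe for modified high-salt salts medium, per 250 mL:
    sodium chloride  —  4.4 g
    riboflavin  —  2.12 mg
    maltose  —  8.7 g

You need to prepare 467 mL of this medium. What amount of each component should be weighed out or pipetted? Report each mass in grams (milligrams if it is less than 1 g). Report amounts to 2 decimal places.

sodium chloride 8.22 g; riboflavin 3.96 mg; maltose 16.25 g

Ratio of target to recipe volume: 467 / 250 = 1.868.
sodium chloride: 4.4 g × (467 mL / 250 mL) = 8.22 g
riboflavin: 2.12 mg × (467 mL / 250 mL) = 3.96 mg
maltose: 8.7 g × (467 mL / 250 mL) = 16.25 g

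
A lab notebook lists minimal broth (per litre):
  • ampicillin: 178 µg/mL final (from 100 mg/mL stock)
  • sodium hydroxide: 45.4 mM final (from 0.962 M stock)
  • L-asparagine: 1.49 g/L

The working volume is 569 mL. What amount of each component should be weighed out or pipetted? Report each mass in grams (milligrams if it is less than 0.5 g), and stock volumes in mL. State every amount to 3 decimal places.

ampicillin 1.013 mL; sodium hydroxide 26.853 mL; L-asparagine 0.848 g

Scale factor relative to 1 L: 0.569.
ampicillin: V = C2·V2/C1 = 178 µg/mL × 569 mL ÷ 100000 µg/mL = 1.013 mL
sodium hydroxide: V = C2·V2/C1 = 45.4 mM × 569 mL ÷ 962 mM = 26.853 mL
L-asparagine: 1.49 g/L × 0.569 L = 0.848 g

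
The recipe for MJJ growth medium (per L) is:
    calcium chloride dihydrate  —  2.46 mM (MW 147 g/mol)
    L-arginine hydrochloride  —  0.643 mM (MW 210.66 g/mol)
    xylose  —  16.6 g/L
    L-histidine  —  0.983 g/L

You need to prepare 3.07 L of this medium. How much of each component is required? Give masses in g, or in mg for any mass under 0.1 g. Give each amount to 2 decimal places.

calcium chloride dihydrate 1.11 g; L-arginine hydrochloride 0.42 g; xylose 50.96 g; L-histidine 3.02 g

Scale factor relative to 1 L: 3.07.
calcium chloride dihydrate: 2.46 mmol/L × 147 g/mol × 3.07 L ÷ 1000 = 1.11 g
L-arginine hydrochloride: 0.643 mmol/L × 210.66 g/mol × 3.07 L ÷ 1000 = 0.42 g
xylose: 16.6 g/L × 3.07 L = 50.96 g
L-histidine: 0.983 g/L × 3.07 L = 3.02 g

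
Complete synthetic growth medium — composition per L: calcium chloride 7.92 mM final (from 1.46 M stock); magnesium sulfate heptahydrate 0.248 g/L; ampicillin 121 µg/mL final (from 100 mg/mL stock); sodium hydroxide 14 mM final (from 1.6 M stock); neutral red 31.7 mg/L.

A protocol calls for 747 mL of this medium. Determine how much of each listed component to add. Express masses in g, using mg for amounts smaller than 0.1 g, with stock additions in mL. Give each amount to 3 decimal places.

calcium chloride 4.052 mL; magnesium sulfate heptahydrate 0.185 g; ampicillin 0.904 mL; sodium hydroxide 6.536 mL; neutral red 23.680 mg

Scale factor relative to 1 L: 0.747.
calcium chloride: C1V1 = C2V2 → 7.92 mM × 747 mL ÷ 1460 mM = 4.052 mL
magnesium sulfate heptahydrate: 0.248 g/L × 0.747 L = 0.185 g
ampicillin: V = C2·V2/C1 = 121 µg/mL × 747 mL ÷ 100000 µg/mL = 0.904 mL
sodium hydroxide: V = C2·V2/C1 = 14 mM × 747 mL ÷ 1600 mM = 6.536 mL
neutral red: 31.7 mg/L × 0.747 L = 23.680 mg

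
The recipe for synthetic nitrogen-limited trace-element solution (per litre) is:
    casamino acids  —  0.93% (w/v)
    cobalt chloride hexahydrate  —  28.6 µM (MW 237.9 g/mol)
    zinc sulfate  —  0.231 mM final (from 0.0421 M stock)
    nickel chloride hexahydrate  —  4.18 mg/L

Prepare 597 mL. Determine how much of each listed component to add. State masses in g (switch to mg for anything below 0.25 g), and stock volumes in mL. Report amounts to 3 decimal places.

casamino acids 5.552 g; cobalt chloride hexahydrate 4.062 mg; zinc sulfate 3.276 mL; nickel chloride hexahydrate 2.495 mg

Scale factor relative to 1 L: 0.597.
casamino acids: 0.93 g per 100 mL × 597 mL ÷ 100 = 5.552 g
cobalt chloride hexahydrate: 28.6 µmol/L × 237.9 g/mol × 0.597 L ÷ 1000 = 4.062 mg
zinc sulfate: dilute stock: 0.231 mM × 597 mL ÷ 42.1 mM = 3.276 mL
nickel chloride hexahydrate: 4.18 mg/L × 0.597 L = 2.495 mg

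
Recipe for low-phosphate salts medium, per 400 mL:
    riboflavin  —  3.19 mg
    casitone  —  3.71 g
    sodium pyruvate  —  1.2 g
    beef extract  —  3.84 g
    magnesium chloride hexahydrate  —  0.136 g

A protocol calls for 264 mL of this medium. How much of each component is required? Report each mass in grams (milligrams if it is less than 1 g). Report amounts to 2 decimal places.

riboflavin 2.11 mg; casitone 2.45 g; sodium pyruvate 792.00 mg; beef extract 2.53 g; magnesium chloride hexahydrate 89.76 mg

Scale factor = 264 mL / 400 mL = 0.66.
riboflavin: 3.19 mg × (264 mL / 400 mL) = 2.11 mg
casitone: 3.71 g × (264 mL / 400 mL) = 2.45 g
sodium pyruvate: 1.2 g × (264 mL / 400 mL) = 0.792 g = 792.00 mg
beef extract: 3.84 g × (264 mL / 400 mL) = 2.53 g
magnesium chloride hexahydrate: 0.136 g × (264 mL / 400 mL) = 0.08976 g = 89.76 mg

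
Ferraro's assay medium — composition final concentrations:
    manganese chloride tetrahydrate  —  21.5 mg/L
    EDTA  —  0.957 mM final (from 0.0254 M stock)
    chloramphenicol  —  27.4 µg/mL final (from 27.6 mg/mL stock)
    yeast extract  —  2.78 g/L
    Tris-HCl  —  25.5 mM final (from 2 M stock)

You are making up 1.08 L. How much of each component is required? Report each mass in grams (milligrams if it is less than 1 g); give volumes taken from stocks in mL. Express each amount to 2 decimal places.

Working volume: 1.08 L.
manganese chloride tetrahydrate: 21.5 mg/L × 1.08 L = 23.22 mg
EDTA: dilute stock: 0.957 mM × 1080 mL ÷ 25.4 mM = 40.69 mL
chloramphenicol: V = C2·V2/C1 = 27.4 µg/mL × 1080 mL ÷ 27600 µg/mL = 1.07 mL
yeast extract: 2.78 g/L × 1.08 L = 3.00 g
Tris-HCl: V = C2·V2/C1 = 25.5 mM × 1080 mL ÷ 2000 mM = 13.77 mL

manganese chloride tetrahydrate 23.22 mg; EDTA 40.69 mL; chloramphenicol 1.07 mL; yeast extract 3.00 g; Tris-HCl 13.77 mL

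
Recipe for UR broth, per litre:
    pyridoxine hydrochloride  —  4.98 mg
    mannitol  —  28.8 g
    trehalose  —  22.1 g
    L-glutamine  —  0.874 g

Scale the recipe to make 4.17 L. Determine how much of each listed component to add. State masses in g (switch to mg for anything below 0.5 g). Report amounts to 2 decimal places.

Scale factor = 4170 mL / 1000 mL = 4.17.
pyridoxine hydrochloride: 4.98 mg × (4170 mL / 1000 mL) = 20.77 mg
mannitol: 28.8 g × (4170 mL / 1000 mL) = 120.10 g
trehalose: 22.1 g × (4170 mL / 1000 mL) = 92.16 g
L-glutamine: 0.874 g × (4170 mL / 1000 mL) = 3.64 g

pyridoxine hydrochloride 20.77 mg; mannitol 120.10 g; trehalose 92.16 g; L-glutamine 3.64 g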